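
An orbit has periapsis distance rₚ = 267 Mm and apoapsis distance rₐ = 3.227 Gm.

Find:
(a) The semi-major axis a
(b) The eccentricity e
rₚ = 267 Mm = 2.67 × 10^8 m
rₐ = 3.227 Gm = 3.227 × 10^9 m
(a) a = (rₚ + rₐ)/2 = 1.747 × 10^9 m ≈ 1.747 Gm
(b) e = (rₐ − rₚ)/(rₐ + rₚ) = (2.96 × 10^9) / (3.494 × 10^9) = 0.847167

Final answer:
(a) a = 1.747 Gm
(b) e = 0.8472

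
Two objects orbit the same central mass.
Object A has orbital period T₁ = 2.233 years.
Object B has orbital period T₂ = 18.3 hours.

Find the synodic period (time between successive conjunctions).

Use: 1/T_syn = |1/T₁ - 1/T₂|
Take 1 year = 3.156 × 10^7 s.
T₁ = 2.233 years = 7.04735 × 10^7 s
T₂ = 18.3 hours = 65880 s
1/T₁ = 1.41897 × 10^-8 s⁻¹
1/T₂ = 1.51791 × 10^-5 s⁻¹
|1/T₁ − 1/T₂| = 1.51649 × 10^-5 s⁻¹
T_syn = 1 / |1/T₁ − 1/T₂| = 65941.6 s ≈ 18.32 hours

Final answer: T_syn = 18.32 hours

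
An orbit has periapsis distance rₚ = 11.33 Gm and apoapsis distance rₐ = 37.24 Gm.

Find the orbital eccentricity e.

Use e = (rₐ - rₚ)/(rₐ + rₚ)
rₚ = 11.33 Gm = 1.133 × 10^10 m
rₐ = 37.24 Gm = 3.724 × 10^10 m
rₐ − rₚ = 2.591 × 10^10 m
rₐ + rₚ = 4.857 × 10^10 m
e = (rₐ − rₚ)/(rₐ + rₚ) = 0.533457

Final answer: e = 0.5335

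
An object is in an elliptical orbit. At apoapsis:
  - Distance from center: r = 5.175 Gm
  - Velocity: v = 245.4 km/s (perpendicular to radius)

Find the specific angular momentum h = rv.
r = 5.175 Gm = 5.175 × 10^9 m
v = 245.4 km/s = 245400 m/s
h = rv = 5.175 × 10^9 × 245400 = 1.26994 × 10^15 m²/s ≈ 1.27 × 10^15 m²/s

Final answer: h = 1.27 × 10^15 m²/s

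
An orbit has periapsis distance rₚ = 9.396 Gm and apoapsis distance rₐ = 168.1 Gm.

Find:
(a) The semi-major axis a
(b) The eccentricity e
rₚ = 9.396 Gm = 9.396 × 10^9 m
rₐ = 168.1 Gm = 1.681 × 10^11 m
(a) a = (rₚ + rₐ)/2 = 8.8748 × 10^10 m ≈ 88.75 Gm
(b) e = (rₐ − rₚ)/(rₐ + rₚ) = (1.58704 × 10^11) / (1.77496 × 10^11) = 0.894127

Final answer:
(a) a = 88.75 Gm
(b) e = 0.8941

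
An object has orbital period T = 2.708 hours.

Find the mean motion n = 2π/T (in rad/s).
T = 2.708 hours = 9748.8 s
n = 2π / 9748.8 s = 0.000644509 rad/s ≈ 0.0006445 rad/s

Final answer: n = 0.0006445 rad/s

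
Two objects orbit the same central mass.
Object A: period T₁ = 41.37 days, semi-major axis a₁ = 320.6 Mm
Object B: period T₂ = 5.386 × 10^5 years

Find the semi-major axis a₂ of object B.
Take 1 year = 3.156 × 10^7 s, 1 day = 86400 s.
T₁ = 41.37 days = 3.57437 × 10^6 s
T₂ = 5.386 × 10^5 years = 1.69982 × 10^13 s
a₁ = 320.6 Mm = 3.206 × 10^8 m
Kepler's third law: (T₂/T₁)² = (a₂/a₁)³  ⇒  a₂ = a₁ (T₂/T₁)^(2/3)
T₂/T₁ = 4.75559 × 10^6
(T₂/T₁)^(2/3) = 28279.3
a₂ = 3.206 × 10^8 m × 28279.3 = 9.06636 × 10^12 m ≈ 9.066 Tm

Final answer: a₂ = 9.066 Tm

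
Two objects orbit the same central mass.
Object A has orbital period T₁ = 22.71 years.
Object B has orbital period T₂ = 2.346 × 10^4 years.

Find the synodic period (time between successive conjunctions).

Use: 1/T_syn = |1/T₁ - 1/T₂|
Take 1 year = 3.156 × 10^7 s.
T₁ = 22.71 years = 7.16728 × 10^8 s
T₂ = 2.346 × 10^4 years = 7.40398 × 10^11 s
1/T₁ = 1.39523 × 10^-9 s⁻¹
1/T₂ = 1.35063 × 10^-12 s⁻¹
|1/T₁ − 1/T₂| = 1.39388 × 10^-9 s⁻¹
T_syn = 1 / |1/T₁ − 1/T₂| = 7.17422 × 10^8 s ≈ 22.73 years

Final answer: T_syn = 22.73 years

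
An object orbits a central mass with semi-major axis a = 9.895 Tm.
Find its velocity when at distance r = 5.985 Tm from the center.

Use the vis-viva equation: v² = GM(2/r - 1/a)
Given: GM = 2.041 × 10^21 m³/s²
a = 9.895 Tm = 9.895 × 10^12 m
r = 5.985 Tm = 5.985 × 10^12 m
GM = 2.041 × 10^21 m³/s²
2/r − 1/a = 3.34169 × 10^-13 − 1.01061 × 10^-13 = 2.33108 × 10^-13 m⁻¹
v² = GM (2/r − 1/a) = 4.75773 × 10^8 m²/s²
v = 21812.2 m/s ≈ 21.81 km/s

Final answer: 21.81 km/s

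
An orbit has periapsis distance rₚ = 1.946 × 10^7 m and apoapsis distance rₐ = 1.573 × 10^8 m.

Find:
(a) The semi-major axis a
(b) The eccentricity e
rₚ = 1.946 × 10^7 m
rₐ = 1.573 × 10^8 m
(a) a = (rₚ + rₐ)/2 = 8.838 × 10^7 m ≈ 8.838 × 10^7 m
(b) e = (rₐ − rₚ)/(rₐ + rₚ) = (1.3784 × 10^8) / (1.7676 × 10^8) = 0.779814

Final answer:
(a) a = 8.838 × 10^7 m
(b) e = 0.7798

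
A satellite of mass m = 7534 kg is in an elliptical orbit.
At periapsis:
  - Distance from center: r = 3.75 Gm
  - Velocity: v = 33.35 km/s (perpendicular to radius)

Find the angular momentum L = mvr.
r = 3.75 Gm = 3.75 × 10^9 m
v = 33.35 km/s = 33350 m/s
vr = 33350 × 3.75 × 10^9 = 1.25062 × 10^14 m²/s
L = m × vr = 7534 × 1.25062 × 10^14 = 9.42221 × 10^17 kg·m²/s ≈ 9.422 × 10^17 kg·m²/s

Final answer: L = 9.422 × 10^17 kg·m²/s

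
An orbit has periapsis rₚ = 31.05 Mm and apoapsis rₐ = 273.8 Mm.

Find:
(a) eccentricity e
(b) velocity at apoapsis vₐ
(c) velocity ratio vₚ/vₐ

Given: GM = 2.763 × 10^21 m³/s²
rₚ = 31.05 Mm = 3.105 × 10^7 m
rₐ = 273.8 Mm = 2.738 × 10^8 m
GM = 2.763 × 10^21 m³/s²
a = (rₚ + rₐ)/2 = 1.52425 × 10^8 m
e = (rₐ − rₚ)/(rₐ + rₚ) = (2.4275 × 10^8) / (3.0485 × 10^8) = 0.796293
(a) e = 0.796293 ≈ 0.7963
(b) vₐ² = GM (2/rₐ − 1/a) = 2.763 × 10^21 × (7.3046 × 10^-9 − 6.5606 × 10^-9) = 2.05567 × 10^12 m²/s²;  vₐ = 1.43376 × 10^6 m/s ≈ 1434 km/s
(c) vₚ/vₐ = rₐ/rₚ (angular momentum) = (2.738 × 10^8) / (3.105 × 10^7) = 8.81804 ≈ 8.818

Final answer:
(a) eccentricity e = 0.7963
(b) velocity at apoapsis vₐ = 1434 km/s
(c) velocity ratio vₚ/vₐ = 8.818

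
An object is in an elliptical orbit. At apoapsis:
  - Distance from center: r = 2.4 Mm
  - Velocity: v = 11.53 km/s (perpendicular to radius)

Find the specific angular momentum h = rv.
r = 2.4 Mm = 2.4 × 10^6 m
v = 11.53 km/s = 11530 m/s
h = rv = 2.4 × 10^6 × 11530 = 2.7672 × 10^10 m²/s ≈ 2.767 × 10^10 m²/s

Final answer: h = 2.767 × 10^10 m²/s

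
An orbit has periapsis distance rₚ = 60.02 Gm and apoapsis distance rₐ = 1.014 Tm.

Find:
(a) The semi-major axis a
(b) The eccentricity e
rₚ = 60.02 Gm = 6.002 × 10^10 m
rₐ = 1.014 Tm = 1.014 × 10^12 m
(a) a = (rₚ + rₐ)/2 = 5.3701 × 10^11 m ≈ 537 Gm
(b) e = (rₐ − rₚ)/(rₐ + rₚ) = (9.5398 × 10^11) / (1.07402 × 10^12) = 0.888233

Final answer:
(a) a = 537 Gm
(b) e = 0.8882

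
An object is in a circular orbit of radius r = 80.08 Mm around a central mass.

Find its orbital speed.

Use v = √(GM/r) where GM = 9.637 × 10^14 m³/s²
r = 80.08 Mm = 8.008 × 10^7 m
GM = 9.637 × 10^14 m³/s²
GM/r = (9.637 × 10^14) / (8.008 × 10^7) = 1.20342 × 10^7 m²/s²
v = √(GM/r) = 3469.04 m/s ≈ 3.469 km/s

Final answer: 3.469 km/s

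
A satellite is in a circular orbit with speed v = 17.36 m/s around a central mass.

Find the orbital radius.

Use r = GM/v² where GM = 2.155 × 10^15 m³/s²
v = 17.36 m/s
GM = 2.155 × 10^15 m³/s²
v² = 301.37 m²/s²
r = GM/v² = (2.155 × 10^15) / 301.37 = 7.15069 × 10^12 m ≈ 7.151 Tm

Final answer: 7.151 Tm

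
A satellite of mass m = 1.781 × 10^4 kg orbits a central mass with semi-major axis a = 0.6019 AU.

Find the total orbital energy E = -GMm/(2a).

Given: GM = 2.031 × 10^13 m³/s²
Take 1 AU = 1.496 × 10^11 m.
a = 0.6019 AU = 9.00442 × 10^10 m
GM = 2.031 × 10^13 m³/s²
2a = 1.80088 × 10^11 m
GMm = 2.031 × 10^13 × 17810 = 3.61721 × 10^17 m³·kg/s²
E = −GMm/(2a) = -2.00857 × 10^6 J ≈ -2.009 MJ

Final answer: -2.009 MJ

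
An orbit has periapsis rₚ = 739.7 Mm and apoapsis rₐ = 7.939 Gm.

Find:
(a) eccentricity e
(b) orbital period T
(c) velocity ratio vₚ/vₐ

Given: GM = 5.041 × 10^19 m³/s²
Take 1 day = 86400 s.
rₚ = 739.7 Mm = 7.397 × 10^8 m
rₐ = 7.939 Gm = 7.939 × 10^9 m
GM = 5.041 × 10^19 m³/s²
a = (rₚ + rₐ)/2 = 4.33935 × 10^9 m
e = (rₐ − rₚ)/(rₐ + rₚ) = (7.1993 × 10^9) / (8.6787 × 10^9) = 0.829537
(a) e = 0.829537 ≈ 0.8295
(b) a³ = 8.17098 × 10^28 m³;  T = 2π √(a³/GM) = 2π × 40260.5 s = 252964 s ≈ 2.928 days
(c) vₚ/vₐ = rₐ/rₚ (angular momentum) = (7.939 × 10^9) / (7.397 × 10^8) = 10.7327 ≈ 10.73

Final answer:
(a) eccentricity e = 0.8295
(b) orbital period T = 2.928 days
(c) velocity ratio vₚ/vₐ = 10.73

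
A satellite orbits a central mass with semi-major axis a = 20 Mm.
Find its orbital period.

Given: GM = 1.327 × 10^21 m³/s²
a = 20 Mm = 2 × 10^7 m
GM = 1.327 × 10^21 m³/s²
a³ = 8 × 10^21 m³
T = 2π √(a³/GM) = 2π √((8 × 10^21) / (1.327 × 10^21)) = 2π × 2.45533 s
T = 15.4273 s ≈ 15.43 seconds

Final answer: 15.43 seconds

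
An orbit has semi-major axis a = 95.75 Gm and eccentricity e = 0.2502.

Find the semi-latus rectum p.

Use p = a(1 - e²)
a = 95.75 Gm = 9.575 × 10^10 m
e = 0.2502,  e² = 0.0626,  1 − e² = 0.9374
p = a(1 − e²) = 9.575 × 10^10 m × 0.9374 = 8.9756 × 10^10 m ≈ 89.76 Gm

Final answer: p = 89.76 Gm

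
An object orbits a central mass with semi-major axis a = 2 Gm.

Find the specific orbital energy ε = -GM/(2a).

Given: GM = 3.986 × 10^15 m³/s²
a = 2 Gm = 2 × 10^9 m
GM = 3.986 × 10^15 m³/s²
2a = 4 × 10^9 m
ε = −GM/(2a) = -996500 J/kg ≈ -996.5 kJ/kg

Final answer: -996.5 kJ/kg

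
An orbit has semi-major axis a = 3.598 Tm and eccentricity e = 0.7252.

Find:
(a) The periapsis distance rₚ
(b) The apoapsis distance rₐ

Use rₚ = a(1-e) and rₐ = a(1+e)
a = 3.598 Tm = 3.598 × 10^12 m
e = 0.7252:  1 − e = 0.2748,  1 + e = 1.7252
(a) rₚ = a(1 − e) = 3.598 × 10^12 m × 0.2748 = 9.8873 × 10^11 m ≈ 988.7 Gm
(b) rₐ = a(1 + e) = 3.598 × 10^12 m × 1.7252 = 6.20727 × 10^12 m ≈ 6.207 Tm

Final answer:
(a) rₚ = 988.7 Gm
(b) rₐ = 6.207 Tm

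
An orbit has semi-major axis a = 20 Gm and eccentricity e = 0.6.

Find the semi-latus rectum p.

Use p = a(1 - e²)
a = 20 Gm = 2 × 10^10 m
e = 0.6,  e² = 0.36,  1 − e² = 0.64
p = a(1 − e²) = 2 × 10^10 m × 0.64 = 1.28 × 10^10 m ≈ 12.8 Gm

Final answer: p = 12.8 Gm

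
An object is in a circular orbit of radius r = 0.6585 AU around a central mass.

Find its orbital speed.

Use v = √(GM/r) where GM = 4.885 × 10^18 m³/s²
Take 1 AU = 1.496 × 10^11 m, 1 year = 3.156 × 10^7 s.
r = 0.6585 AU = 9.85116 × 10^10 m
GM = 4.885 × 10^18 m³/s²
GM/r = (4.885 × 10^18) / (9.85116 × 10^10) = 4.95881 × 10^7 m²/s²
v = √(GM/r) = 7041.88 m/s ≈ 1.486 AU/year

Final answer: 1.486 AU/year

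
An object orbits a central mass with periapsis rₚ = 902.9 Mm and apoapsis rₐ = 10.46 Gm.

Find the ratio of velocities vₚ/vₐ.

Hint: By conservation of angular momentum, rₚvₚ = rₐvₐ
rₚ = 902.9 Mm = 9.029 × 10^8 m
rₐ = 10.46 Gm = 1.046 × 10^10 m
rₚvₚ = rₐvₐ  ⇒  vₚ/vₐ = rₐ/rₚ
vₚ/vₐ = (1.046 × 10^10) / (9.029 × 10^8) = 11.5849

Final answer: vₚ/vₐ = 11.58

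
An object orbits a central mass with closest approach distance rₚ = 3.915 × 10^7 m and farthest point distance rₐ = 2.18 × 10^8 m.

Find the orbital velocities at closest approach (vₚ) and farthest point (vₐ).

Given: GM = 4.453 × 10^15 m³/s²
rₚ = 3.915 × 10^7 m
rₐ = 2.18 × 10^8 m
GM = 4.453 × 10^15 m³/s²
a = (rₚ + rₐ)/2 = 1.28575 × 10^8 m
Vis-viva: v² = GM (2/r − 1/a)
vₚ² = 4.453 × 10^15 × (5.10856 × 10^-8 − 7.77756 × 10^-9) = 1.92851 × 10^8 m²/s²
vₚ = 13887.1 m/s ≈ 13.89 km/s
vₐ² = 4.453 × 10^15 × (9.17431 × 10^-9 − 7.77756 × 10^-9) = 6.21973 × 10^6 m²/s²
vₐ = 2493.94 m/s ≈ 2.494 km/s

Final answer: vₚ = 13.89 km/s, vₐ = 2.494 km/s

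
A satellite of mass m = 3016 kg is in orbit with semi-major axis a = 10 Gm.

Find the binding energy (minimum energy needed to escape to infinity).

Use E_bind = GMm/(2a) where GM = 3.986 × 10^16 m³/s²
a = 10 Gm = 1 × 10^10 m
GM = 3.986 × 10^16 m³/s²
m = 3016 kg
GMm = 3.986 × 10^16 × 3016 = 1.20218 × 10^20 m³·kg/s²
2a = 2 × 10^10 m
E_bind = GMm/(2a) = 6.01089 × 10^9 J ≈ 6.011 GJ

Final answer: 6.011 GJ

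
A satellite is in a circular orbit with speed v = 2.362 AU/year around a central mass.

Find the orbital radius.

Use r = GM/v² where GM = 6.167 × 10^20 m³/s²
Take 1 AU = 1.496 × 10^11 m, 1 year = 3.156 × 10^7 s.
v = 2.362 AU/year = 11196.3 m/s
GM = 6.167 × 10^20 m³/s²
v² = 1.25357 × 10^8 m²/s²
r = GM/v² = (6.167 × 10^20) / (1.25357 × 10^8) = 4.91955 × 10^12 m ≈ 32.88 AU

Final answer: 32.88 AU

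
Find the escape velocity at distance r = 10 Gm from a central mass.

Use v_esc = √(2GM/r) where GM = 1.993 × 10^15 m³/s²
r = 10 Gm = 1 × 10^10 m
GM = 1.993 × 10^15 m³/s²
2GM/r = 2 × (1.993 × 10^15) / (1 × 10^10) = 398600 m²/s²
v_esc = √(2GM/r) = 631.348 m/s ≈ 631.3 m/s

Final answer: 631.3 m/s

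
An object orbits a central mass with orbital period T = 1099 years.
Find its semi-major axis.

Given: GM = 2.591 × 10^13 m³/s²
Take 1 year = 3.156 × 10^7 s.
T = 1099 years = 3.46844 × 10^10 s
GM = 2.591 × 10^13 m³/s²
Kepler's third law: a³ = GM T² / (4π²)
T² = 1.20301 × 10^21 s²
a³ = (2.591 × 10^13) × (1.20301 × 10^21) / (4π²) = 7.89545 × 10^32 m³
a = (a³)^(1/3) = 9.24256 × 10^10 m ≈ 92.43 Gm

Final answer: 92.43 Gm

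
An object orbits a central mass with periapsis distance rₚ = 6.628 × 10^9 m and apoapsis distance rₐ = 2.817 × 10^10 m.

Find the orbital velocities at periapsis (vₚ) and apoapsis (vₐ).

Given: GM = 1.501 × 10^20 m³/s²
rₚ = 6.628 × 10^9 m
rₐ = 2.817 × 10^10 m
GM = 1.501 × 10^20 m³/s²
a = (rₚ + rₐ)/2 = 1.7399 × 10^10 m
Vis-viva: v² = GM (2/r − 1/a)
vₚ² = 1.501 × 10^20 × (3.0175 × 10^-10 − 5.74746 × 10^-11) = 3.66658 × 10^10 m²/s²
vₚ = 191483 m/s ≈ 191.5 km/s
vₐ² = 1.501 × 10^20 × (7.09975 × 10^-11 − 5.74746 × 10^-11) = 2.02979 × 10^9 m²/s²
vₐ = 45053.2 m/s ≈ 45.05 km/s

Final answer: vₚ = 191.5 km/s, vₐ = 45.05 km/s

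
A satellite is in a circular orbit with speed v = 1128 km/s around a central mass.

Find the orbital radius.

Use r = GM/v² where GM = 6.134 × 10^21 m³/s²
v = 1128 km/s = 1.128 × 10^6 m/s
GM = 6.134 × 10^21 m³/s²
v² = 1.27238 × 10^12 m²/s²
r = GM/v² = (6.134 × 10^21) / (1.27238 × 10^12) = 4.82087 × 10^9 m ≈ 4.821 Gm

Final answer: 4.821 Gm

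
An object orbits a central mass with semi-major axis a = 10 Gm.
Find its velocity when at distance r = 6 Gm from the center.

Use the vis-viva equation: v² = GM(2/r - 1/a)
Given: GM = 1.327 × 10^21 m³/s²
a = 10 Gm = 1 × 10^10 m
r = 6 Gm = 6 × 10^9 m
GM = 1.327 × 10^21 m³/s²
2/r − 1/a = 3.33333 × 10^-10 − 1 × 10^-10 = 2.33333 × 10^-10 m⁻¹
v² = GM (2/r − 1/a) = 3.09633 × 10^11 m²/s²
v = 556447 m/s ≈ 556.4 km/s

Final answer: 556.4 km/s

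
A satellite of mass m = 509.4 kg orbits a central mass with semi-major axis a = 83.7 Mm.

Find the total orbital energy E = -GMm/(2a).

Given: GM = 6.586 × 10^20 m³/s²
a = 83.7 Mm = 8.37 × 10^7 m
GM = 6.586 × 10^20 m³/s²
2a = 1.674 × 10^8 m
GMm = 6.586 × 10^20 × 509.4 = 3.35491 × 10^23 m³·kg/s²
E = −GMm/(2a) = -2.00413 × 10^15 J ≈ -2.004 PJ

Final answer: -2.004 PJ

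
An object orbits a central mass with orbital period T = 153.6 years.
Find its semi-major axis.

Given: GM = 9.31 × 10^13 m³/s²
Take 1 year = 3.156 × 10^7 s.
T = 153.6 years = 4.84762 × 10^9 s
GM = 9.31 × 10^13 m³/s²
Kepler's third law: a³ = GM T² / (4π²)
T² = 2.34994 × 10^19 s²
a³ = (9.31 × 10^13) × (2.34994 × 10^19) / (4π²) = 5.54174 × 10^31 m³
a = (a³)^(1/3) = 3.81255 × 10^10 m ≈ 3.813 × 10^10 m

Final answer: 3.813 × 10^10 m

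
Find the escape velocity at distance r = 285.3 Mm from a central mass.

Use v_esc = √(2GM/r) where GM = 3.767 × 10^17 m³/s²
r = 285.3 Mm = 2.853 × 10^8 m
GM = 3.767 × 10^17 m³/s²
2GM/r = 2 × (3.767 × 10^17) / (2.853 × 10^8) = 2.64073 × 10^9 m²/s²
v_esc = √(2GM/r) = 51388 m/s ≈ 51.39 km/s

Final answer: 51.39 km/s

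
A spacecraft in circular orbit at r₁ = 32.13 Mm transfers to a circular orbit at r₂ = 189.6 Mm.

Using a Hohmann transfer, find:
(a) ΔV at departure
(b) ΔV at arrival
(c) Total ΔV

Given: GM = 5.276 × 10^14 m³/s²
r₁ = 32.13 Mm = 3.213 × 10^7 m
r₂ = 189.6 Mm = 1.896 × 10^8 m
GM = 5.276 × 10^14 m³/s²
Transfer ellipse: a_t = (r₁ + r₂)/2 = 1.10865 × 10^8 m
Circular speed at r₁: v₁ = √(GM/r₁) = 4052.26 m/s
Transfer speed at r₁ (periapsis): v₁ₜ = √(GM(2/r₁ − 1/a_t)) = 5299.31 m/s
(a) ΔV₁ = v₁ₜ − v₁ = 1247.05 m/s ≈ 1.247 km/s
Circular speed at r₂: v₂ = √(GM/r₂) = 1668.14 m/s
Transfer speed at r₂ (apoapsis): v₂ₜ = √(GM(2/r₂ − 1/a_t)) = 898.031 m/s
(b) ΔV₂ = v₂ − v₂ₜ = 770.112 m/s ≈ 770.1 m/s
(c) ΔV_total = ΔV₁ + ΔV₂ = 2017.16 m/s ≈ 2.017 km/s

Final answer:
(a) ΔV₁ = 1.247 km/s
(b) ΔV₂ = 770.1 m/s
(c) ΔV_total = 2.017 km/s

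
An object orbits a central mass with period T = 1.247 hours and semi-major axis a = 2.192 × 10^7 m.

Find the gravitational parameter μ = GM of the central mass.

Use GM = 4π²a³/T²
T = 1.247 hours = 4489.2 s
a = 2.192 × 10^7 m
a³ = 1.05323 × 10^22 m³
T² = 2.01529 × 10^7 s²
GM = 4π² × (1.05323 × 10^22) / (2.01529 × 10^7) = 2.06321 × 10^16 m³/s²
GM ≈ 2.063 × 10^16 m³/s²

Final answer: GM = 2.063 × 10^16 m³/s²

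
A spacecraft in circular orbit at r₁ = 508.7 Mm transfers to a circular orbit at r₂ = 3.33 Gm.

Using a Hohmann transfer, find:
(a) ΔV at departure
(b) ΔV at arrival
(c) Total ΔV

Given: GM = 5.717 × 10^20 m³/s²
r₁ = 508.7 Mm = 5.087 × 10^8 m
r₂ = 3.33 Gm = 3.33 × 10^9 m
GM = 5.717 × 10^20 m³/s²
Transfer ellipse: a_t = (r₁ + r₂)/2 = 1.91935 × 10^9 m
Circular speed at r₁: v₁ = √(GM/r₁) = 1.06012 × 10^6 m/s
Transfer speed at r₁ (periapsis): v₁ₜ = √(GM(2/r₁ − 1/a_t)) = 1.39636 × 10^6 m/s
(a) ΔV₁ = v₁ₜ − v₁ = 336247 m/s ≈ 336.2 km/s
Circular speed at r₂: v₂ = √(GM/r₂) = 414345 m/s
Transfer speed at r₂ (apoapsis): v₂ₜ = √(GM(2/r₂ − 1/a_t)) = 213312 m/s
(b) ΔV₂ = v₂ − v₂ₜ = 201033 m/s ≈ 201 km/s
(c) ΔV_total = ΔV₁ + ΔV₂ = 537280 m/s ≈ 537.3 km/s

Final answer:
(a) ΔV₁ = 336.2 km/s
(b) ΔV₂ = 201 km/s
(c) ΔV_total = 537.3 km/s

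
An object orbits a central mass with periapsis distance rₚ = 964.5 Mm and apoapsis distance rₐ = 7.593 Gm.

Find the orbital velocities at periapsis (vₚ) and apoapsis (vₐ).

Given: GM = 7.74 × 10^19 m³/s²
rₚ = 964.5 Mm = 9.645 × 10^8 m
rₐ = 7.593 Gm = 7.593 × 10^9 m
GM = 7.74 × 10^19 m³/s²
a = (rₚ + rₐ)/2 = 4.27875 × 10^9 m
Vis-viva: v² = GM (2/r − 1/a)
vₚ² = 7.74 × 10^19 × (2.07361 × 10^-9 − 2.33713 × 10^-10) = 1.42408 × 10^11 m²/s²
vₚ = 377370 m/s ≈ 377.4 km/s
vₐ² = 7.74 × 10^19 × (2.63401 × 10^-10 − 2.33713 × 10^-10) = 2.2978 × 10^9 m²/s²
vₐ = 47935.4 m/s ≈ 47.94 km/s

Final answer: vₚ = 377.4 km/s, vₐ = 47.94 km/s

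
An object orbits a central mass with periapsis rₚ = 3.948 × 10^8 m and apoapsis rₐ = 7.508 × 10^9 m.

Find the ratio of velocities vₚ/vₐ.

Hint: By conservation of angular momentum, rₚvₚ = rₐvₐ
rₚ = 3.948 × 10^8 m
rₐ = 7.508 × 10^9 m
rₚvₚ = rₐvₐ  ⇒  vₚ/vₐ = rₐ/rₚ
vₚ/vₐ = (7.508 × 10^9) / (3.948 × 10^8) = 19.0172

Final answer: vₚ/vₐ = 19.02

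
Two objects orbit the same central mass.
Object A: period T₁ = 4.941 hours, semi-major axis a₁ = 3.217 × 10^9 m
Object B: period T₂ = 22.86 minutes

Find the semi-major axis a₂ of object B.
T₁ = 4.941 hours = 17787.6 s
T₂ = 22.86 minutes = 1371.6 s
a₁ = 3.217 × 10^9 m
Kepler's third law: (T₂/T₁)² = (a₂/a₁)³  ⇒  a₂ = a₁ (T₂/T₁)^(2/3)
T₂/T₁ = 0.0771099
(T₂/T₁)^(2/3) = 0.181165
a₂ = 3.217 × 10^9 m × 0.181165 = 5.82807 × 10^8 m ≈ 5.828 × 10^8 m

Final answer: a₂ = 5.828 × 10^8 m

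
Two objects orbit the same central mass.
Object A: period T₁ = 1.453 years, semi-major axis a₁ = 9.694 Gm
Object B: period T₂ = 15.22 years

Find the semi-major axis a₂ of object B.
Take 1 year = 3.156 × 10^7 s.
T₁ = 1.453 years = 4.58567 × 10^7 s
T₂ = 15.22 years = 4.80343 × 10^8 s
a₁ = 9.694 Gm = 9.694 × 10^9 m
Kepler's third law: (T₂/T₁)² = (a₂/a₁)³  ⇒  a₂ = a₁ (T₂/T₁)^(2/3)
T₂/T₁ = 10.4749
(T₂/T₁)^(2/3) = 4.7874
a₂ = 9.694 × 10^9 m × 4.7874 = 4.6409 × 10^10 m ≈ 46.41 Gm

Final answer: a₂ = 46.41 Gm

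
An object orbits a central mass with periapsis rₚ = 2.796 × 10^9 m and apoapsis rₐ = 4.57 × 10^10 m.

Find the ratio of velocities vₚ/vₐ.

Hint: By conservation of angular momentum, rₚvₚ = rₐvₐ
rₚ = 2.796 × 10^9 m
rₐ = 4.57 × 10^10 m
rₚvₚ = rₐvₐ  ⇒  vₚ/vₐ = rₐ/rₚ
vₚ/vₐ = (4.57 × 10^10) / (2.796 × 10^9) = 16.3448

Final answer: vₚ/vₐ = 16.34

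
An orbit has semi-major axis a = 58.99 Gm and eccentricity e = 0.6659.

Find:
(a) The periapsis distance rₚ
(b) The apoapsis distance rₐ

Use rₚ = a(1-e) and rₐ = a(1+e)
a = 58.99 Gm = 5.899 × 10^10 m
e = 0.6659:  1 − e = 0.3341,  1 + e = 1.6659
(a) rₚ = a(1 − e) = 5.899 × 10^10 m × 0.3341 = 1.97086 × 10^10 m ≈ 19.71 Gm
(b) rₐ = a(1 + e) = 5.899 × 10^10 m × 1.6659 = 9.82714 × 10^10 m ≈ 98.27 Gm

Final answer:
(a) rₚ = 19.71 Gm
(b) rₐ = 98.27 Gm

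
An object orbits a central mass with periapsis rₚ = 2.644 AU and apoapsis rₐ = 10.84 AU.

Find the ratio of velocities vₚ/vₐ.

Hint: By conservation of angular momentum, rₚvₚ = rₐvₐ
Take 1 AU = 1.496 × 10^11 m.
rₚ = 2.644 AU = 3.95542 × 10^11 m
rₐ = 10.84 AU = 1.62166 × 10^12 m
rₚvₚ = rₐvₐ  ⇒  vₚ/vₐ = rₐ/rₚ
vₚ/vₐ = (1.62166 × 10^12) / (3.95542 × 10^11) = 4.09985

Final answer: vₚ/vₐ = 4.1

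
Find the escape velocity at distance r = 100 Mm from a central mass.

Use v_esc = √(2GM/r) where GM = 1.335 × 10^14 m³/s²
r = 100 Mm = 1 × 10^8 m
GM = 1.335 × 10^14 m³/s²
2GM/r = 2 × (1.335 × 10^14) / (1 × 10^8) = 2.67 × 10^6 m²/s²
v_esc = √(2GM/r) = 1634.01 m/s ≈ 1.634 km/s

Final answer: 1.634 km/s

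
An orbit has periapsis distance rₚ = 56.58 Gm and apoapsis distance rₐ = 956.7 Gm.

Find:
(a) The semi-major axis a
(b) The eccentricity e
rₚ = 56.58 Gm = 5.658 × 10^10 m
rₐ = 956.7 Gm = 9.567 × 10^11 m
(a) a = (rₚ + rₐ)/2 = 5.0664 × 10^11 m ≈ 506.6 Gm
(b) e = (rₐ − rₚ)/(rₐ + rₚ) = (9.0012 × 10^11) / (1.01328 × 10^12) = 0.888323

Final answer:
(a) a = 506.6 Gm
(b) e = 0.8883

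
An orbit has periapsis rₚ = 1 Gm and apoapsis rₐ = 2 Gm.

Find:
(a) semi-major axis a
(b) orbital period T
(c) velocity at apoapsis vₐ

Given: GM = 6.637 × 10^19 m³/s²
rₚ = 1 Gm = 1 × 10^9 m
rₐ = 2 Gm = 2 × 10^9 m
GM = 6.637 × 10^19 m³/s²
a = (rₚ + rₐ)/2 = 1.5 × 10^9 m
e = (rₐ − rₚ)/(rₐ + rₚ) = (1 × 10^9) / (3 × 10^9) = 0.333333
(a) a = 1.5 × 10^9 m ≈ 1.5 Gm
(b) a³ = 3.375 × 10^27 m³;  T = 2π √(a³/GM) = 2π × 7131.01 s = 44805.5 s ≈ 12.45 hours
(c) vₐ² = GM (2/rₐ − 1/a) = 6.637 × 10^19 × (1 × 10^-9 − 6.66667 × 10^-10) = 2.21233 × 10^10 m²/s²;  vₐ = 148739 m/s ≈ 148.7 km/s

Final answer:
(a) semi-major axis a = 1.5 Gm
(b) orbital period T = 12.45 hours
(c) velocity at apoapsis vₐ = 148.7 km/s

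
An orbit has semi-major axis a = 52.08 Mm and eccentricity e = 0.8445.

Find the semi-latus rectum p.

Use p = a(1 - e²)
a = 52.08 Mm = 5.208 × 10^7 m
e = 0.8445,  e² = 0.71318,  1 − e² = 0.28682
p = a(1 − e²) = 5.208 × 10^7 m × 0.28682 = 1.49376 × 10^7 m ≈ 14.94 Mm

Final answer: p = 14.94 Mm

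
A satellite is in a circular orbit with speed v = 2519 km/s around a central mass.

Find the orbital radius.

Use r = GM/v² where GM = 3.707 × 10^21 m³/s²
v = 2519 km/s = 2.519 × 10^6 m/s
GM = 3.707 × 10^21 m³/s²
v² = 6.34536 × 10^12 m²/s²
r = GM/v² = (3.707 × 10^21) / (6.34536 × 10^12) = 5.84206 × 10^8 m ≈ 584.2 Mm

Final answer: 584.2 Mm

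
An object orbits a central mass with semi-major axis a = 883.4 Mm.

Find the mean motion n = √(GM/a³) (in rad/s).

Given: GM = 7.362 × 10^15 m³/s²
a = 883.4 Mm = 8.834 × 10^8 m
GM = 7.362 × 10^15 m³/s²
a³ = 6.89401 × 10^26 m³
GM/a³ = (7.362 × 10^15) / (6.89401 × 10^26) = 1.06788 × 10^-11 s⁻²
n = √(GM/a³) = 3.26785 × 10^-6 rad/s ≈ 3.268 × 10^-6 rad/s

Final answer: n = 3.268 × 10^-6 rad/s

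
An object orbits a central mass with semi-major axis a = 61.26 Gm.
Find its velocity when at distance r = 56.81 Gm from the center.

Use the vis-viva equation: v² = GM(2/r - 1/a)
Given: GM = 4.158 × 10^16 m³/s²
a = 61.26 Gm = 6.126 × 10^10 m
r = 56.81 Gm = 5.681 × 10^10 m
GM = 4.158 × 10^16 m³/s²
2/r − 1/a = 3.52051 × 10^-11 − 1.63239 × 10^-11 = 1.88812 × 10^-11 m⁻¹
v² = GM (2/r − 1/a) = 785080 m²/s²
v = 886.048 m/s ≈ 886 m/s

Final answer: 886 m/s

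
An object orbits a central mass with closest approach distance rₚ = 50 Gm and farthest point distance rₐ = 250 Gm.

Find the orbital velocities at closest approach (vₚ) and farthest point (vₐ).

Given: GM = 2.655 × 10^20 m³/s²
rₚ = 50 Gm = 5 × 10^10 m
rₐ = 250 Gm = 2.5 × 10^11 m
GM = 2.655 × 10^20 m³/s²
a = (rₚ + rₐ)/2 = 1.5 × 10^11 m
Vis-viva: v² = GM (2/r − 1/a)
vₚ² = 2.655 × 10^20 × (4 × 10^-11 − 6.66667 × 10^-12) = 8.85 × 10^9 m²/s²
vₚ = 94074.4 m/s ≈ 94.07 km/s
vₐ² = 2.655 × 10^20 × (8 × 10^-12 − 6.66667 × 10^-12) = 3.54 × 10^8 m²/s²
vₐ = 18814.9 m/s ≈ 18.81 km/s

Final answer: vₚ = 94.07 km/s, vₐ = 18.81 km/s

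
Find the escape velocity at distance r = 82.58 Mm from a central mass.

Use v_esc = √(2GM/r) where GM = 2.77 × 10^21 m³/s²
r = 82.58 Mm = 8.258 × 10^7 m
GM = 2.77 × 10^21 m³/s²
2GM/r = 2 × (2.77 × 10^21) / (8.258 × 10^7) = 6.70865 × 10^13 m²/s²
v_esc = √(2GM/r) = 8.19063 × 10^6 m/s ≈ 8191 km/s

Final answer: 8191 km/s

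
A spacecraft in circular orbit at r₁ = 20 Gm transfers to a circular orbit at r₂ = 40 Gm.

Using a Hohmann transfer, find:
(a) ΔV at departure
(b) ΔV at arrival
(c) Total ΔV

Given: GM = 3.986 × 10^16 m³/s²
r₁ = 20 Gm = 2 × 10^10 m
r₂ = 40 Gm = 4 × 10^10 m
GM = 3.986 × 10^16 m³/s²
Transfer ellipse: a_t = (r₁ + r₂)/2 = 3 × 10^10 m
Circular speed at r₁: v₁ = √(GM/r₁) = 1411.74 m/s
Transfer speed at r₁ (periapsis): v₁ₜ = √(GM(2/r₁ − 1/a_t)) = 1630.13 m/s
(a) ΔV₁ = v₁ₜ − v₁ = 218.396 m/s ≈ 218.4 m/s
Circular speed at r₂: v₂ = √(GM/r₂) = 998.248 m/s
Transfer speed at r₂ (apoapsis): v₂ₜ = √(GM(2/r₂ − 1/a_t)) = 815.066 m/s
(b) ΔV₂ = v₂ − v₂ₜ = 183.182 m/s ≈ 183.2 m/s
(c) ΔV_total = ΔV₁ + ΔV₂ = 401.578 m/s ≈ 401.6 m/s

Final answer:
(a) ΔV₁ = 218.4 m/s
(b) ΔV₂ = 183.2 m/s
(c) ΔV_total = 401.6 m/s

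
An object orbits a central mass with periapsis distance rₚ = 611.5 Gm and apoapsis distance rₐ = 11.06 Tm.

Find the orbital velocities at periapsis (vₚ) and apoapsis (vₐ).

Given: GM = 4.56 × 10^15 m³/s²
rₚ = 611.5 Gm = 6.115 × 10^11 m
rₐ = 11.06 Tm = 1.106 × 10^13 m
GM = 4.56 × 10^15 m³/s²
a = (rₚ + rₐ)/2 = 5.83575 × 10^12 m
Vis-viva: v² = GM (2/r − 1/a)
vₚ² = 4.56 × 10^15 × (3.27065 × 10^-12 − 1.71358 × 10^-13) = 14132.8 m²/s²
vₚ = 118.881 m/s ≈ 118.9 m/s
vₐ² = 4.56 × 10^15 × (1.80832 × 10^-13 − 1.71358 × 10^-13) = 43.2026 m²/s²
vₐ = 6.57287 m/s ≈ 6.573 m/s

Final answer: vₚ = 118.9 m/s, vₐ = 6.573 m/s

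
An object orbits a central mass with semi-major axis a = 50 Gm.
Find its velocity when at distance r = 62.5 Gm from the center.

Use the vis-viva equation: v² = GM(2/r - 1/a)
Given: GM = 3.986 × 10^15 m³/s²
a = 50 Gm = 5 × 10^10 m
r = 62.5 Gm = 6.25 × 10^10 m
GM = 3.986 × 10^15 m³/s²
2/r − 1/a = 3.2 × 10^-11 − 2 × 10^-11 = 1.2 × 10^-11 m⁻¹
v² = GM (2/r − 1/a) = 47832 m²/s²
v = 218.705 m/s ≈ 218.7 m/s

Final answer: 218.7 m/s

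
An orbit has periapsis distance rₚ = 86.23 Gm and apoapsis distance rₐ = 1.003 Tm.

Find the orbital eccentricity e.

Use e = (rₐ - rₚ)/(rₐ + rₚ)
rₚ = 86.23 Gm = 8.623 × 10^10 m
rₐ = 1.003 Tm = 1.003 × 10^12 m
rₐ − rₚ = 9.1677 × 10^11 m
rₐ + rₚ = 1.08923 × 10^12 m
e = (rₐ − rₚ)/(rₐ + rₚ) = 0.841668

Final answer: e = 0.8417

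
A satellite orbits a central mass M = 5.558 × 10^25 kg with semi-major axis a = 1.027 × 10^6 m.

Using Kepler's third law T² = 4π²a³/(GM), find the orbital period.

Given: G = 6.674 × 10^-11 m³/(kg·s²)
M = 5.558 × 10^25 kg
GM = G × M = 6.674 × 10^-11 × 5.558 × 10^25 = 3.70941 × 10^15 m³/s²
a = 1.027 × 10^6 m
a³ = 1.08321 × 10^18 m³
T = 2π √(a³/GM) = 2π √((1.08321 × 10^18) / (3.70941 × 10^15)) = 2π × 17.0885 s
T = 107.37 s ≈ 1.79 minutes

Final answer: 1.79 minutes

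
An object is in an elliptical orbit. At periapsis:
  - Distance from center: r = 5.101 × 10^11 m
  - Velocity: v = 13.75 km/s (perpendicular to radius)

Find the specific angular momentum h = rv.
r = 5.101 × 10^11 m
v = 13.75 km/s = 13750 m/s
h = rv = 5.101 × 10^11 × 13750 = 7.01388 × 10^15 m²/s ≈ 7.014 × 10^15 m²/s

Final answer: h = 7.014 × 10^15 m²/s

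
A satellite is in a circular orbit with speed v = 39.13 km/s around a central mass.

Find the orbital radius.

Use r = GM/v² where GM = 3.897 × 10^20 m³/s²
v = 39.13 km/s = 39130 m/s
GM = 3.897 × 10^20 m³/s²
v² = 1.53116 × 10^9 m²/s²
r = GM/v² = (3.897 × 10^20) / (1.53116 × 10^9) = 2.54513 × 10^11 m ≈ 254.5 Gm

Final answer: 254.5 Gm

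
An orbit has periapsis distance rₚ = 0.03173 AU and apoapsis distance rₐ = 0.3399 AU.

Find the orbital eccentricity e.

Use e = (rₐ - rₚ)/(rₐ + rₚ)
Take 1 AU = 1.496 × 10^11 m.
rₚ = 0.03173 AU = 4.74681 × 10^9 m
rₐ = 0.3399 AU = 5.0849 × 10^10 m
rₐ − rₚ = 4.61022 × 10^10 m
rₐ + rₚ = 5.55958 × 10^10 m
e = (rₐ − rₚ)/(rₐ + rₚ) = 0.829239

Final answer: e = 0.8292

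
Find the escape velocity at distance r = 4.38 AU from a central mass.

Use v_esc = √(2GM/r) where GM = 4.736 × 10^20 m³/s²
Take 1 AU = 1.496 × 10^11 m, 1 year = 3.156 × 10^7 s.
r = 4.38 AU = 6.55248 × 10^11 m
GM = 4.736 × 10^20 m³/s²
2GM/r = 2 × (4.736 × 10^20) / (6.55248 × 10^11) = 1.44556 × 10^9 m²/s²
v_esc = √(2GM/r) = 38020.5 m/s ≈ 8.021 AU/year

Final answer: 8.021 AU/year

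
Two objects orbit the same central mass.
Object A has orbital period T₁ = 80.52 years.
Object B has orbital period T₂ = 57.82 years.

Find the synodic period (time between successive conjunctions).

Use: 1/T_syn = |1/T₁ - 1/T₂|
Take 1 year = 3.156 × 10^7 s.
T₁ = 80.52 years = 2.54121 × 10^9 s
T₂ = 57.82 years = 1.8248 × 10^9 s
1/T₁ = 3.93513 × 10^-10 s⁻¹
1/T₂ = 5.48006 × 10^-10 s⁻¹
|1/T₁ − 1/T₂| = 1.54492 × 10^-10 s⁻¹
T_syn = 1 / |1/T₁ − 1/T₂| = 6.47281 × 10^9 s ≈ 205.1 years

Final answer: T_syn = 205.1 years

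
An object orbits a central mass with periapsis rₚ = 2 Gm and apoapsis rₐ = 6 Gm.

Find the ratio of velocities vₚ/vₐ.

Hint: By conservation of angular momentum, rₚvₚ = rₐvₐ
rₚ = 2 Gm = 2 × 10^9 m
rₐ = 6 Gm = 6 × 10^9 m
rₚvₚ = rₐvₐ  ⇒  vₚ/vₐ = rₐ/rₚ
vₚ/vₐ = (6 × 10^9) / (2 × 10^9) = 3

Final answer: vₚ/vₐ = 3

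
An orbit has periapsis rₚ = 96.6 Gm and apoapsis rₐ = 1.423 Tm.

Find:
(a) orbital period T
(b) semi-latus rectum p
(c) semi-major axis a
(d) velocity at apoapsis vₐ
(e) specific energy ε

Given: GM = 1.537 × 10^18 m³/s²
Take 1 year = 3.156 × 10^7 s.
rₚ = 96.6 Gm = 9.66 × 10^10 m
rₐ = 1.423 Tm = 1.423 × 10^12 m
GM = 1.537 × 10^18 m³/s²
a = (rₚ + rₐ)/2 = 7.598 × 10^11 m
e = (rₐ − rₚ)/(rₐ + rₚ) = (1.3264 × 10^12) / (1.5196 × 10^12) = 0.872861
(a) a³ = 4.3863 × 10^35 m³;  T = 2π √(a³/GM) = 2π × 5.3421 × 10^8 s = 3.35654 × 10^9 s ≈ 106.4 years
(b) 1 − e² = 0.238113;  p = a(1 − e²) = 7.598 × 10^11 × 0.238113 = 1.80918 × 10^11 m ≈ 180.9 Gm
(c) a = 7.598 × 10^11 m ≈ 759.8 Gm
(d) vₐ² = GM (2/rₐ − 1/a) = 1.537 × 10^18 × (1.40548 × 10^-12 − 1.31614 × 10^-12) = 137324 m²/s²;  vₐ = 370.573 m/s ≈ 370.6 m/s
(e) 2a = 1.5196 × 10^12 m;  ε = −GM/(2a) = -1.01145 × 10^6 J/kg ≈ -1.011 MJ/kg

Final answer:
(a) orbital period T = 106.4 years
(b) semi-latus rectum p = 180.9 Gm
(c) semi-major axis a = 759.8 Gm
(d) velocity at apoapsis vₐ = 370.6 m/s
(e) specific energy ε = -1.011 MJ/kg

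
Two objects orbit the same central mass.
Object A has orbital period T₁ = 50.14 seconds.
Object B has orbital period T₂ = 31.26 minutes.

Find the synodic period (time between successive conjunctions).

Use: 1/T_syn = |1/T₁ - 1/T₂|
T₁ = 50.14 seconds
T₂ = 31.26 minutes = 1875.6 s
1/T₁ = 0.0199442 s⁻¹
1/T₂ = 0.000533163 s⁻¹
|1/T₁ − 1/T₂| = 0.019411 s⁻¹
T_syn = 1 / |1/T₁ − 1/T₂| = 51.5172 s ≈ 51.52 seconds

Final answer: T_syn = 51.52 seconds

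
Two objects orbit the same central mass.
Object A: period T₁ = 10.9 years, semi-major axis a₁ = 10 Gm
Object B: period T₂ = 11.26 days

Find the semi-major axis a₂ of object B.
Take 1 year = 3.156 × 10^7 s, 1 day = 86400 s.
T₁ = 10.9 years = 3.44004 × 10^8 s
T₂ = 11.26 days = 972864 s
a₁ = 10 Gm = 1 × 10^10 m
Kepler's third law: (T₂/T₁)² = (a₂/a₁)³  ⇒  a₂ = a₁ (T₂/T₁)^(2/3)
T₂/T₁ = 0.00282806
(T₂/T₁)^(2/3) = 0.0199983
a₂ = 1 × 10^10 m × 0.0199983 = 1.99983 × 10^8 m ≈ 200 Mm

Final answer: a₂ = 200 Mm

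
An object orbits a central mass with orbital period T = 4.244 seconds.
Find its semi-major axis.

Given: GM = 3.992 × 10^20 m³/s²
T = 4.244 seconds
GM = 3.992 × 10^20 m³/s²
Kepler's third law: a³ = GM T² / (4π²)
T² = 18.0115 s²
a³ = (3.992 × 10^20) × 18.0115 / (4π²) = 1.8213 × 10^20 m³
a = (a³)^(1/3) = 5.6684 × 10^6 m ≈ 5.668 Mm

Final answer: 5.668 Mm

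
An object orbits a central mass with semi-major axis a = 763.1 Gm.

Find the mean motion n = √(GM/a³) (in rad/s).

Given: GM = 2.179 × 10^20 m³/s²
a = 763.1 Gm = 7.631 × 10^11 m
GM = 2.179 × 10^20 m³/s²
a³ = 4.4437 × 10^35 m³
GM/a³ = (2.179 × 10^20) / (4.4437 × 10^35) = 4.90358 × 10^-16 s⁻²
n = √(GM/a³) = 2.2144 × 10^-8 rad/s ≈ 2.214 × 10^-8 rad/s

Final answer: n = 2.214 × 10^-8 rad/s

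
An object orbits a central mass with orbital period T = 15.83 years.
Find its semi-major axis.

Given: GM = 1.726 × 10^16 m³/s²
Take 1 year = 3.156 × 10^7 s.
T = 15.83 years = 4.99595 × 10^8 s
GM = 1.726 × 10^16 m³/s²
Kepler's third law: a³ = GM T² / (4π²)
T² = 2.49595 × 10^17 s²
a³ = (1.726 × 10^16) × (2.49595 × 10^17) / (4π²) = 1.09123 × 10^32 m³
a = (a³)^(1/3) = 4.77865 × 10^10 m ≈ 47.79 Gm

Final answer: 47.79 Gm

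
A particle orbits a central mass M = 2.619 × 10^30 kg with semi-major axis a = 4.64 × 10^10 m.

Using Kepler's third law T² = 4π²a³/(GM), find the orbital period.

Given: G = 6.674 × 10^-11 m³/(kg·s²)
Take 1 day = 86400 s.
M = 2.619 × 10^30 kg
GM = G × M = 6.674 × 10^-11 × 2.619 × 10^30 = 1.74792 × 10^20 m³/s²
a = 4.64 × 10^10 m
a³ = 9.98973 × 10^31 m³
T = 2π √(a³/GM) = 2π √((9.98973 × 10^31) / (1.74792 × 10^20)) = 2π × 755990 s
T = 4.75003 × 10^6 s ≈ 54.98 days

Final answer: 54.98 days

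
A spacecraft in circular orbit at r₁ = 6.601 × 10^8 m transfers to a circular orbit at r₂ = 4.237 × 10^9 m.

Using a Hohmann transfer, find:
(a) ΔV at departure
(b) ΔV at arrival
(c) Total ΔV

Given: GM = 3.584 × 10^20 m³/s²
r₁ = 6.601 × 10^8 m
r₂ = 4.237 × 10^9 m
GM = 3.584 × 10^20 m³/s²
Transfer ellipse: a_t = (r₁ + r₂)/2 = 2.44855 × 10^9 m
Circular speed at r₁: v₁ = √(GM/r₁) = 736850 m/s
Transfer speed at r₁ (periapsis): v₁ₜ = √(GM(2/r₁ − 1/a_t)) = 969290 m/s
(a) ΔV₁ = v₁ₜ − v₁ = 232440 m/s ≈ 232.4 km/s
Circular speed at r₂: v₂ = √(GM/r₂) = 290840 m/s
Transfer speed at r₂ (apoapsis): v₂ₜ = √(GM(2/r₂ − 1/a_t)) = 151010 m/s
(b) ΔV₂ = v₂ − v₂ₜ = 139831 m/s ≈ 139.8 km/s
(c) ΔV_total = ΔV₁ + ΔV₂ = 372271 m/s ≈ 372.3 km/s

Final answer:
(a) ΔV₁ = 232.4 km/s
(b) ΔV₂ = 139.8 km/s
(c) ΔV_total = 372.3 km/s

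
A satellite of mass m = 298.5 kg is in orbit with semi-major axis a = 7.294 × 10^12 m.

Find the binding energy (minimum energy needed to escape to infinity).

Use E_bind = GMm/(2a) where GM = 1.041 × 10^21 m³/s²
a = 7.294 × 10^12 m
GM = 1.041 × 10^21 m³/s²
m = 298.5 kg
GMm = 1.041 × 10^21 × 298.5 = 3.10738 × 10^23 m³·kg/s²
2a = 1.4588 × 10^13 m
E_bind = GMm/(2a) = 2.1301 × 10^10 J ≈ 21.3 GJ

Final answer: 21.3 GJ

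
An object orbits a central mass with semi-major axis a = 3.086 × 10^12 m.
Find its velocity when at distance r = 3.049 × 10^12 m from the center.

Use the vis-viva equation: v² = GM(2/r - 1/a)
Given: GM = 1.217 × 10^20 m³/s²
a = 3.086 × 10^12 m
r = 3.049 × 10^12 m
GM = 1.217 × 10^20 m³/s²
2/r − 1/a = 6.55953 × 10^-13 − 3.24044 × 10^-13 = 3.31909 × 10^-13 m⁻¹
v² = GM (2/r − 1/a) = 4.03933 × 10^7 m²/s²
v = 6355.57 m/s ≈ 6.356 km/s

Final answer: 6.356 km/s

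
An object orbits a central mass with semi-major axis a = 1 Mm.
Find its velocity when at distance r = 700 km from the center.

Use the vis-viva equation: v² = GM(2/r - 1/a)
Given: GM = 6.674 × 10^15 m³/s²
a = 1 Mm = 1 × 10^6 m
r = 700 km = 700000 m
GM = 6.674 × 10^15 m³/s²
2/r − 1/a = 2.85714 × 10^-6 − 1 × 10^-6 = 1.85714 × 10^-6 m⁻¹
v² = GM (2/r − 1/a) = 1.23946 × 10^10 m²/s²
v = 111331 m/s ≈ 111.3 km/s

Final answer: 111.3 km/s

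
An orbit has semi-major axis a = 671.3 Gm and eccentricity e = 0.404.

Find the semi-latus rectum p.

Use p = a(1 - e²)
a = 671.3 Gm = 6.713 × 10^11 m
e = 0.404,  e² = 0.163216,  1 − e² = 0.836784
p = a(1 − e²) = 6.713 × 10^11 m × 0.836784 = 5.61733 × 10^11 m ≈ 561.7 Gm

Final answer: p = 561.7 Gm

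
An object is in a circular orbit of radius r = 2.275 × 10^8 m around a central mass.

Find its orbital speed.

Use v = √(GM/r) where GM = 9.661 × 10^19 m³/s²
r = 2.275 × 10^8 m
GM = 9.661 × 10^19 m³/s²
GM/r = (9.661 × 10^19) / (2.275 × 10^8) = 4.24659 × 10^11 m²/s²
v = √(GM/r) = 651659 m/s ≈ 651.7 km/s

Final answer: 651.7 km/s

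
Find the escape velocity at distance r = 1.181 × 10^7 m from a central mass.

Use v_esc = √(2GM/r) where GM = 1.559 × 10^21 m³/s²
r = 1.181 × 10^7 m
GM = 1.559 × 10^21 m³/s²
2GM/r = 2 × (1.559 × 10^21) / (1.181 × 10^7) = 2.64014 × 10^14 m²/s²
v_esc = √(2GM/r) = 1.62485 × 10^7 m/s ≈ 1.625 × 10^4 km/s

Final answer: 1.625 × 10^4 km/s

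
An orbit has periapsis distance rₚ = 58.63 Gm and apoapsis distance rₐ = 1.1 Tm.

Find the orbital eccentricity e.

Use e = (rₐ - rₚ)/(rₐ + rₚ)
rₚ = 58.63 Gm = 5.863 × 10^10 m
rₐ = 1.1 Tm = 1.1 × 10^12 m
rₐ − rₚ = 1.04137 × 10^12 m
rₐ + rₚ = 1.15863 × 10^12 m
e = (rₐ − rₚ)/(rₐ + rₚ) = 0.898794

Final answer: e = 0.8988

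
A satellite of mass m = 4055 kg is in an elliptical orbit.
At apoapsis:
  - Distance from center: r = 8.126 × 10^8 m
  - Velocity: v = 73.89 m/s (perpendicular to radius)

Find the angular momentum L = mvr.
r = 8.126 × 10^8 m
v = 73.89 m/s
vr = 73.89 × 8.126 × 10^8 = 6.0043 × 10^10 m²/s
L = m × vr = 4055 × 6.0043 × 10^10 = 2.43474 × 10^14 kg·m²/s ≈ 2.435 × 10^14 kg·m²/s

Final answer: L = 2.435 × 10^14 kg·m²/s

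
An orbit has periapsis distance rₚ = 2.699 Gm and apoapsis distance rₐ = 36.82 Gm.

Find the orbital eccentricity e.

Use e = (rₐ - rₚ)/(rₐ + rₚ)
rₚ = 2.699 Gm = 2.699 × 10^9 m
rₐ = 36.82 Gm = 3.682 × 10^10 m
rₐ − rₚ = 3.4121 × 10^10 m
rₐ + rₚ = 3.9519 × 10^10 m
e = (rₐ − rₚ)/(rₐ + rₚ) = 0.863407

Final answer: e = 0.8634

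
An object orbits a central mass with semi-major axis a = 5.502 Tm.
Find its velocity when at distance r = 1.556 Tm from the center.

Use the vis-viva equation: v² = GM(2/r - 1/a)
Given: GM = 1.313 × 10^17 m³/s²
a = 5.502 Tm = 5.502 × 10^12 m
r = 1.556 Tm = 1.556 × 10^12 m
GM = 1.313 × 10^17 m³/s²
2/r − 1/a = 1.28535 × 10^-12 − 1.81752 × 10^-13 = 1.10359 × 10^-12 m⁻¹
v² = GM (2/r − 1/a) = 144902 m²/s²
v = 380.66 m/s ≈ 380.7 m/s

Final answer: 380.7 m/s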